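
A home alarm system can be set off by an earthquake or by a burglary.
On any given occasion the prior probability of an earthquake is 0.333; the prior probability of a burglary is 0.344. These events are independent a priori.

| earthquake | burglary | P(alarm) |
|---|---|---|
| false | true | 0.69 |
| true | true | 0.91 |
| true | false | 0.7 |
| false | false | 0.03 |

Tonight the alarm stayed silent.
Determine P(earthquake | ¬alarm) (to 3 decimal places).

P(earthquake | ¬alarm) ≈ 0.133

By total probability over the 4 (earthquake, burglary) configurations:
  P(¬alarm) = 0.97·0.667·0.656 + 0.31·0.667·0.344 + 0.3·0.333·0.656 + 0.09·0.333·0.344
        = 0.424425 + 0.071129 + 0.065534 + 0.010310 = 0.571398
Keeping only the earthquake-present terms gives 0.075844, so
  P(earthquake | ¬alarm) = 0.075844 / 0.571398 ≈ 0.133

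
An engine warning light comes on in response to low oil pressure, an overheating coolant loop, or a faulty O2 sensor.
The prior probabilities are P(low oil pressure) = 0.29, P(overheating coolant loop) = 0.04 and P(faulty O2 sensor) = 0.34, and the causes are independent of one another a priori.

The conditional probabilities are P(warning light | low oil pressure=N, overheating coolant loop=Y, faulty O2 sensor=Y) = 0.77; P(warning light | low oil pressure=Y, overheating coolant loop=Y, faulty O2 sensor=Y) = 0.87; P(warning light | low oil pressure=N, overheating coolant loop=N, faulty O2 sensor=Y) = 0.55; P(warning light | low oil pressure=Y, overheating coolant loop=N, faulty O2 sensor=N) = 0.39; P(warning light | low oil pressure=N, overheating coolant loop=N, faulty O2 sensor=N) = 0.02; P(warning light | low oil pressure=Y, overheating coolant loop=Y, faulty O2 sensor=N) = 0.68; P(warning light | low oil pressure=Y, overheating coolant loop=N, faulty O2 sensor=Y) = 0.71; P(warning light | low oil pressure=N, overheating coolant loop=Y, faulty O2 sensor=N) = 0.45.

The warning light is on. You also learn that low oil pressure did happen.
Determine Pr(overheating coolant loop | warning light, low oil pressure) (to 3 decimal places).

Pr(overheating coolant loop | warning light, low oil pressure) ≈ 0.059

P(warning light | low oil pressure) = 0.39*0.96*0.66 + 0.71*0.96*0.34 + 0.68*0.04*0.66 + 0.87*0.04*0.34 = 0.247104 + 0.231744 + 0.017952 + 0.011832 = 0.508632
Restricting to configurations with overheating coolant loop present: 0.017952 + 0.011832 = 0.029784.
P(overheating coolant loop | warning light, low oil pressure) = 0.029784 / 0.508632 ≈ 0.059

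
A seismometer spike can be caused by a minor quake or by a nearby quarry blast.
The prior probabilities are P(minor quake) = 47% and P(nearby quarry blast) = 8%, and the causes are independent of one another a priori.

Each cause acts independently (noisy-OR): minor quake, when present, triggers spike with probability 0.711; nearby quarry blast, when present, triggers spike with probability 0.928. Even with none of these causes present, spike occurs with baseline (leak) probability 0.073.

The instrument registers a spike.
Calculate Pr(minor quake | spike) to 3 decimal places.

Pr(minor quake | spike) ≈ 0.825

Under noisy-OR, P(spike | causes) = 1 − (1−0.073)·∏(1−qᵢ) over the active causes.
P(spike) = 0.073×0.53×0.92 + 0.933256×0.53×0.08 + 0.732097×0.47×0.92 + 0.980711×0.47×0.08 = 0.035595 + 0.039570 + 0.316559 + 0.036875 = 0.428599
Restricting to configurations with minor quake present: 0.316559 + 0.036875 = 0.353434.
So P(minor quake | spike) = 0.353434/0.428599 ≈ 0.825.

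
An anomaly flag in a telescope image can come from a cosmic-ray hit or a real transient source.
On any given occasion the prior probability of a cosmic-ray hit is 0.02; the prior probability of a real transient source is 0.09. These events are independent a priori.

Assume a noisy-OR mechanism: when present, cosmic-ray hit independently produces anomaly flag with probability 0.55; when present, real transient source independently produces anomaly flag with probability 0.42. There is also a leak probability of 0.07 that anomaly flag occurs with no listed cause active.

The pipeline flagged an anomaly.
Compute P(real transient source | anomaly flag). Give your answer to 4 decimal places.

P(real transient source | anomaly flag) ≈ 0.3651

Under noisy-OR, P(anomaly flag | causes) = 1 − (1−0.07)·∏(1−qᵢ) over the active causes.
Enumerate the 4 (cosmic-ray hit, real transient source) configurations and weight by the priors:
  P(anomaly flag) = 0.07*0.98*0.91 + 0.4606*0.98*0.09 + 0.5815*0.02*0.91 + 0.75727*0.02*0.09
        = 0.062426 + 0.040625 + 0.010583 + 0.001363 = 0.114997
The terms with real transient source present sum to 0.041988, so
  P(real transient source | anomaly flag) = 0.041988 / 0.114997 ≈ 0.3651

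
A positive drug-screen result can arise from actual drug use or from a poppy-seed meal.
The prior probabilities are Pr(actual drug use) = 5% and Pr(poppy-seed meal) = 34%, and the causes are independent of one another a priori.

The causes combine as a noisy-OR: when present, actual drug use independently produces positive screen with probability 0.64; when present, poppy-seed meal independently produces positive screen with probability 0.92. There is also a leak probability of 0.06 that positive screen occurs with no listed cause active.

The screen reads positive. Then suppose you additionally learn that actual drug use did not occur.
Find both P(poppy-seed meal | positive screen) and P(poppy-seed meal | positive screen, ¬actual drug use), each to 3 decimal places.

P(poppy-seed meal | positive screen) ≈ 0.841; P(poppy-seed meal | positive screen, ¬actual drug use) ≈ 0.888

Under noisy-OR, P(positive screen | causes) = 1 − (1−0.06)·∏(1−qᵢ) over the active causes.
Weight on poppy-seed meal=true, given the evidence: 0.298710 + 0.016540 = 0.315250
The normalizing constant is 0.06×0.95×0.66 + 0.9248×0.95×0.34 + 0.6616×0.05×0.66 + 0.972928×0.05×0.34 = 0.374703
Posterior = 0.315250 / 0.374703 ≈ 0.841

With the extra evidence:
For the numerator, keep only poppy-seed meal=true terms: 0.9248*0.34 = 0.314432
The normalizing constant is 0.06*0.66 + 0.9248*0.34 = 0.354032
Posterior = 0.314432 / 0.354032 ≈ 0.888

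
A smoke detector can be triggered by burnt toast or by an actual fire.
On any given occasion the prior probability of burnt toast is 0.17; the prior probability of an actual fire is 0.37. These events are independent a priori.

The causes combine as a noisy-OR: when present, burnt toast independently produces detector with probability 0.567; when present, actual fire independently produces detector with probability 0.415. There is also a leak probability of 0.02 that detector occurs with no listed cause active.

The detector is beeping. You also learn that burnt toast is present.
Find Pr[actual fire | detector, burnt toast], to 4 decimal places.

Pr[actual fire | detector, burnt toast] ≈ 0.4341

Under noisy-OR, P(detector | causes) = 1 − (1−0.02)·∏(1−qᵢ) over the active causes.
For the numerator, keep only actual fire=true terms: 0.751761*0.37 = 0.278152
Normalizer over all consistent configurations: 0.57566*0.63 + 0.751761*0.37 = 0.640818
P(actual fire | detector, burnt toast) = 0.278152/0.640818 ≈ 0.4341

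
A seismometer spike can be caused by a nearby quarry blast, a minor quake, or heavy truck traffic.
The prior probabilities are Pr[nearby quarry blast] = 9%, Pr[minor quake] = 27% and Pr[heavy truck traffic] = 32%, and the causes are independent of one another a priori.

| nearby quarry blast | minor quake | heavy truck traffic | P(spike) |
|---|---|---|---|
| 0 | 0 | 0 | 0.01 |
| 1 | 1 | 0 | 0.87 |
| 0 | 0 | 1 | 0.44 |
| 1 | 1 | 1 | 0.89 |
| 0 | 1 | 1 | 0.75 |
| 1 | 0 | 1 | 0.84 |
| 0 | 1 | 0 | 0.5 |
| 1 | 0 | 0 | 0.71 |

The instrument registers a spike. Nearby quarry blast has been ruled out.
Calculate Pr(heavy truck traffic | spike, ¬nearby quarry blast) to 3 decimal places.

P(spike | ¬nearby quarry blast) = 0.01×0.73×0.68 + 0.44×0.73×0.32 + 0.5×0.27×0.68 + 0.75×0.27×0.32 = 0.004964 + 0.102784 + 0.091800 + 0.064800 = 0.264348
Of this, 0.167584 comes from 0.102784 + 0.064800 (the heavy truck traffic=true cases).
So P(heavy truck traffic | spike, ¬nearby quarry blast) = 0.167584/0.264348 ≈ 0.634.

Pr(heavy truck traffic | spike, ¬nearby quarry blast) ≈ 0.634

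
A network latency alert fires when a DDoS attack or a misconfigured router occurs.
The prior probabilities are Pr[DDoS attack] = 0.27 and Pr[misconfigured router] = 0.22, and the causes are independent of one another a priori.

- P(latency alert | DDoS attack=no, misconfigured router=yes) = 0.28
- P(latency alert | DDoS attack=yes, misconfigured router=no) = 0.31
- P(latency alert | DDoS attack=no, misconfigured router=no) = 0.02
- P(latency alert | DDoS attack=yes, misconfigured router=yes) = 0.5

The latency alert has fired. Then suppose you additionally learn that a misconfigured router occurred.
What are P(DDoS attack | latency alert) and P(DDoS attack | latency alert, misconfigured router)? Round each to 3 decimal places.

P(DDoS attack | latency alert) ≈ 0.628; P(DDoS attack | latency alert, misconfigured router) ≈ 0.398

For the numerator, keep only DDoS attack=true terms: 0.065286 + 0.029700 = 0.094986
Normalizer over all consistent configurations: 0.02·0.73·0.78 + 0.28·0.73·0.22 + 0.31·0.27·0.78 + 0.5·0.27·0.22 = 0.151342
Posterior = 0.094986 / 0.151342 ≈ 0.628

With the extra evidence:
For the numerator, keep only DDoS attack=true terms: 0.5×0.27 = 0.135000
Denominator P(latency alert | misconfigured router): 0.28×0.73 + 0.5×0.27 = 0.339400
P(DDoS attack | latency alert, misconfigured router) = 0.135000/0.339400 ≈ 0.398
The drop from 0.628 to 0.398 is the explaining-away (discounting) effect.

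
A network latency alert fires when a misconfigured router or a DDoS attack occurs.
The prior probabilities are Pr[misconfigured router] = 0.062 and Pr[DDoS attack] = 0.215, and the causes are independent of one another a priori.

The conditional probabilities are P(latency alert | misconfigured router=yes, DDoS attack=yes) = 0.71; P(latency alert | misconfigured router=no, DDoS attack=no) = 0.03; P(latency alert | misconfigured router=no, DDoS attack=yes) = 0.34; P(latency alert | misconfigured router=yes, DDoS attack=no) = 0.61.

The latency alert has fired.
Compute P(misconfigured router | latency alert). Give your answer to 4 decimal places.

P(latency alert) = 0.03*0.938*0.785 + 0.34*0.938*0.215 + 0.61*0.062*0.785 + 0.71*0.062*0.215 = 0.022090 + 0.068568 + 0.029689 + 0.009464 = 0.129811
Of this, 0.039153 comes from 0.029689 + 0.009464 (the misconfigured router=true cases).
Hence the posterior is 0.039153/0.129811 ≈ 0.3016.

P(misconfigured router | latency alert) ≈ 0.3016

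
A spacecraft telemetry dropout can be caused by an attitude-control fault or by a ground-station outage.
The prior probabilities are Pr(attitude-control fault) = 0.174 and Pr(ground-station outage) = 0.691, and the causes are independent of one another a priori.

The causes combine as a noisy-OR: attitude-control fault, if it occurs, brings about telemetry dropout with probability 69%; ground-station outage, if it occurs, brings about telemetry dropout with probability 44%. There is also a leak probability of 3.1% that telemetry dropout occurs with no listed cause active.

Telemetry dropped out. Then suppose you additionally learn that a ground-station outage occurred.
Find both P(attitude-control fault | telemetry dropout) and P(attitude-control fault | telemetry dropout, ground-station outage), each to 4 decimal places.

P(attitude-control fault | telemetry dropout) ≈ 0.3385; P(attitude-control fault | telemetry dropout, ground-station outage) ≈ 0.2770

Under noisy-OR, P(telemetry dropout | causes) = 1 − (1−0.031)·∏(1−qᵢ) over the active causes.
By total probability over the 4 (attitude-control fault, ground-station outage) configurations:
  P(telemetry dropout) = 0.031×0.826×0.309 + 0.45736×0.826×0.691 + 0.69961×0.174×0.309 + 0.831782×0.174×0.691
        = 0.007912 + 0.261046 + 0.037615 + 0.100008 = 0.406581
The terms with attitude-control fault present sum to 0.137623, so
  P(attitude-control fault | telemetry dropout) = 0.137623 / 0.406581 ≈ 0.3385

With the extra evidence:
P(telemetry dropout | ground-station outage) = 0.45736×0.826 + 0.831782×0.174 = 0.377779 + 0.144730 = 0.522509
The attitude-control fault-present share is 0.831782×0.174 = 0.144730.
So P(attitude-control fault | telemetry dropout, ground-station outage) = 0.144730/0.522509 ≈ 0.2770.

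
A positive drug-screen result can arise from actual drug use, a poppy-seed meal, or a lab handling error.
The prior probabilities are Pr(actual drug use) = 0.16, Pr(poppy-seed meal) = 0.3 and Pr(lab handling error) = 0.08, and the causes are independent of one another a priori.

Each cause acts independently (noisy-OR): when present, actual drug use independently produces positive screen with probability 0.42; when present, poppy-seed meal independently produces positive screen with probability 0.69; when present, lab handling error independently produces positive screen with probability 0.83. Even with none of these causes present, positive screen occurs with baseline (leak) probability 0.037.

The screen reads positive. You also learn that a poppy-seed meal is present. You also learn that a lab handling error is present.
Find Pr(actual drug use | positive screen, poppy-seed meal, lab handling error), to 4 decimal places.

Pr(actual drug use | positive screen, poppy-seed meal, lab handling error) ≈ 0.1630

Under noisy-OR, P(positive screen | causes) = 1 − (1−0.037)·∏(1−qᵢ) over the active causes.
P(positive screen | poppy-seed meal, lab handling error) = 0.94925×0.84 + 0.970565×0.16 = 0.797370 + 0.155290 = 0.952660
Restricting to configurations with actual drug use present: 0.970565×0.16 = 0.155290.
So P(actual drug use | positive screen, poppy-seed meal, lab handling error) = 0.155290/0.952660 ≈ 0.1630.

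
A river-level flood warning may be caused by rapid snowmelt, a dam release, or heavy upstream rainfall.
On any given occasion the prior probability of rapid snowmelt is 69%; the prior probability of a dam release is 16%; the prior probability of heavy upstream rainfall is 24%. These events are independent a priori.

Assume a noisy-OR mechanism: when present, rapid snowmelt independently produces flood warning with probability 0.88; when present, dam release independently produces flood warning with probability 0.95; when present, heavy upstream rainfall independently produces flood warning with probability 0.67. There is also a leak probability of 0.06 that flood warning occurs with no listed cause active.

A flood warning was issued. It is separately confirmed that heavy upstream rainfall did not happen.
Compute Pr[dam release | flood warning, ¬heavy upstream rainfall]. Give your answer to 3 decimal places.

Under noisy-OR, P(flood warning | causes) = 1 − (1−0.06)·∏(1−qᵢ) over the active causes.
Enumerate the 4 (rapid snowmelt, dam release) configurations and weight by the priors:
  P(flood warning | ¬heavy upstream rainfall) = 0.06×0.31×0.84 + 0.953×0.31×0.16 + 0.8872×0.69×0.84 + 0.99436×0.69×0.16
        = 0.015624 + 0.047269 + 0.514221 + 0.109777 = 0.686891
Keeping only the dam release-present terms gives 0.157046, so
  P(dam release | flood warning, ¬heavy upstream rainfall) = 0.157046 / 0.686891 ≈ 0.229

Pr[dam release | flood warning, ¬heavy upstream rainfall] ≈ 0.229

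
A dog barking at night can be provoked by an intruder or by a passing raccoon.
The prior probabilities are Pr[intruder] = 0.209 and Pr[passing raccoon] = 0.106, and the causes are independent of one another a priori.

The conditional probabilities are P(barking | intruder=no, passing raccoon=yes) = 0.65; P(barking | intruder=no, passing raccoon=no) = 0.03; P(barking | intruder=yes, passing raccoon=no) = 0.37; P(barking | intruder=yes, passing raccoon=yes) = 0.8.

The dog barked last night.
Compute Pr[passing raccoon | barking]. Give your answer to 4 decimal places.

Sum P(barking|·) weighted by the priors over the 4 (intruder, passing raccoon) configurations:
  P(barking) = 0.03*0.791*0.894 + 0.65*0.791*0.106 + 0.37*0.209*0.894 + 0.8*0.209*0.106
        = 0.021215 + 0.054500 + 0.069133 + 0.017723 = 0.162571
Configurations with passing raccoon contribute 0.072223, so
  P(passing raccoon | barking) = 0.072223 / 0.162571 ≈ 0.4443

Pr[passing raccoon | barking] ≈ 0.4443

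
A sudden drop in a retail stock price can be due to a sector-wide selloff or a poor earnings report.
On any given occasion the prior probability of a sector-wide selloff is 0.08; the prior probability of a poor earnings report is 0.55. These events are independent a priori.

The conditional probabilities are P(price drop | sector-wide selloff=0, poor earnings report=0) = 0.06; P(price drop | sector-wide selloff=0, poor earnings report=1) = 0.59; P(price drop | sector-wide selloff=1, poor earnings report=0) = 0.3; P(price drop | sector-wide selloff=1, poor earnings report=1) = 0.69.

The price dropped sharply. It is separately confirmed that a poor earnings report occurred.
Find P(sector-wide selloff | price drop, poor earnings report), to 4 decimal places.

P(sector-wide selloff | price drop, poor earnings report) ≈ 0.0923

By total probability over both values of sector-wide selloff:
  P(price drop | poor earnings report) = 0.59*0.92 + 0.69*0.08
        = 0.542800 + 0.055200 = 0.598000
Configurations with sector-wide selloff contribute 0.055200, so
  P(sector-wide selloff | price drop, poor earnings report) = 0.055200 / 0.598000 ≈ 0.0923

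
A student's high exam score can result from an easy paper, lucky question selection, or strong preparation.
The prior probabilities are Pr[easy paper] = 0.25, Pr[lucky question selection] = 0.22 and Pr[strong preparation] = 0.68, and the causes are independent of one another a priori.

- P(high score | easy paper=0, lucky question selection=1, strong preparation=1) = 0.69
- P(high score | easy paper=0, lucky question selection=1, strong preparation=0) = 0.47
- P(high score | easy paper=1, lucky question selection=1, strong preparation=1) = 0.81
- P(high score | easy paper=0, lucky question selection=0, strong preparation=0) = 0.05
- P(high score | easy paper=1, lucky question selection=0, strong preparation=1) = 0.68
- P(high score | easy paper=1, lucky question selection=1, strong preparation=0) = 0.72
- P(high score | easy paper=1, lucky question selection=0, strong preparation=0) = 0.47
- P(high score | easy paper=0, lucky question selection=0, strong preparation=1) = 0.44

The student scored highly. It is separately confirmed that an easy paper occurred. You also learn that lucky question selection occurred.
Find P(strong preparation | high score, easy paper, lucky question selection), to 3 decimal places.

Weight on strong preparation=true, given the evidence: 0.81*0.68 = 0.550800
The normalizing constant is 0.72*0.32 + 0.81*0.68 = 0.781200
Posterior = 0.550800 / 0.781200 ≈ 0.705

P(strong preparation | high score, easy paper, lucky question selection) ≈ 0.705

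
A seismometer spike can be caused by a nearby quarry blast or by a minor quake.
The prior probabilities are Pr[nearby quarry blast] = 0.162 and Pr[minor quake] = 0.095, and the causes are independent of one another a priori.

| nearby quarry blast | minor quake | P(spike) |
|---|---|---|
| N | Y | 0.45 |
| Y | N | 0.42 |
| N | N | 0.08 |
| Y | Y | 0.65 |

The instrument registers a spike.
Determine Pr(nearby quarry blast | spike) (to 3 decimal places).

Pr(nearby quarry blast | spike) ≈ 0.426

Enumerate the 4 (nearby quarry blast, minor quake) configurations and weight by the priors:
  P(spike) = 0.08·0.838·0.905 + 0.45·0.838·0.095 + 0.42·0.162·0.905 + 0.65·0.162·0.095
        = 0.060671 + 0.035825 + 0.061576 + 0.010004 = 0.168076
Keeping only the nearby quarry blast-present terms gives 0.071580, so
  P(nearby quarry blast | spike) = 0.071580 / 0.168076 ≈ 0.426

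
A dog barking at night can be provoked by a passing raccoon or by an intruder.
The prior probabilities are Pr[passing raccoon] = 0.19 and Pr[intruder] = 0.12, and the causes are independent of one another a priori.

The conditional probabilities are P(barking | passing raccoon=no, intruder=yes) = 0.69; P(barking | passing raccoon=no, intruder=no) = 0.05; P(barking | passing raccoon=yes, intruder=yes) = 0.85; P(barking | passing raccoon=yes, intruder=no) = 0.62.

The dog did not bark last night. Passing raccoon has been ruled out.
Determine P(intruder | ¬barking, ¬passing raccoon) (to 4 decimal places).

P(intruder | ¬barking, ¬passing raccoon) ≈ 0.0426

Weight on intruder=true, given the evidence: 0.31*0.12 = 0.037200
Normalizer over all consistent configurations: 0.95*0.88 + 0.31*0.12 = 0.873200
Posterior = 0.037200 / 0.873200 ≈ 0.0426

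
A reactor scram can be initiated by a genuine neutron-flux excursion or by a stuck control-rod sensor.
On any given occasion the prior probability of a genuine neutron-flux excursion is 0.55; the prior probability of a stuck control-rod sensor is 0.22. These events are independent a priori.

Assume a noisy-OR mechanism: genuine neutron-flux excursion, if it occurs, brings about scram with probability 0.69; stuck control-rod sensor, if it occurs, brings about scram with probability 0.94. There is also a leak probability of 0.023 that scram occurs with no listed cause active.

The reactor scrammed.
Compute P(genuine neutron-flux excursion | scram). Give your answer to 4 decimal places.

Under noisy-OR, P(scram | causes) = 1 − (1−0.023)·∏(1−qᵢ) over the active causes.
Weight on genuine neutron-flux excursion=true, given the evidence: 0.299069 + 0.118801 = 0.417870
Denominator P(scram): 0.023×0.45×0.78 + 0.94138×0.45×0.22 + 0.69713×0.55×0.78 + 0.981828×0.55×0.22 = 0.519140
P(genuine neutron-flux excursion | scram) = 0.417870/0.519140 ≈ 0.8049

P(genuine neutron-flux excursion | scram) ≈ 0.8049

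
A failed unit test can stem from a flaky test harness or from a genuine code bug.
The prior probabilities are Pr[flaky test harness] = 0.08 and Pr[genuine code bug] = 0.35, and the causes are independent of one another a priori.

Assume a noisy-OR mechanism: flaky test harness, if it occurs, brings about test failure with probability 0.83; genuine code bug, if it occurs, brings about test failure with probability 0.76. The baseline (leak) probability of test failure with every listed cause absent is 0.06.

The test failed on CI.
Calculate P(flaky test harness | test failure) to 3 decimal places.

P(flaky test harness | test failure) ≈ 0.198

Under noisy-OR, P(test failure | causes) = 1 − (1−0.06)·∏(1−qᵢ) over the active causes.
Enumerate the 4 (flaky test harness, genuine code bug) configurations and weight by the priors:
  P(test failure) = 0.06×0.92×0.65 + 0.7744×0.92×0.35 + 0.8402×0.08×0.65 + 0.961648×0.08×0.35
        = 0.035880 + 0.249357 + 0.043690 + 0.026926 = 0.355853
Configurations with flaky test harness contribute 0.070616, so
  P(flaky test harness | test failure) = 0.070616 / 0.355853 ≈ 0.198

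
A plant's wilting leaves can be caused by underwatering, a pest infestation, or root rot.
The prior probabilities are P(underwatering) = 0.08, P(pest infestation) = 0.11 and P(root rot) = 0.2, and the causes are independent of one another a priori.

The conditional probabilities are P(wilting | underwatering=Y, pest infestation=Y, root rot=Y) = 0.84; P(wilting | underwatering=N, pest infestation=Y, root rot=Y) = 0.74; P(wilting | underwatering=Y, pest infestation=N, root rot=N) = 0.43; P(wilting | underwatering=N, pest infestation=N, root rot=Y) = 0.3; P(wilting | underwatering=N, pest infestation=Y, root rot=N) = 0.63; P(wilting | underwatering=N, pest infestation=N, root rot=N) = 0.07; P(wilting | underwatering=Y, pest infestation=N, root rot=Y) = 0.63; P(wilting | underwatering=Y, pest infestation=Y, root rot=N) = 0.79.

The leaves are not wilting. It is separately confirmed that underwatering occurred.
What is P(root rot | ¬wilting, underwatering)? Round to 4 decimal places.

Numerator (weight on configurations with root rot): 0.065860 + 0.003520 = 0.069380
The normalizing constant is 0.57×0.89×0.8 + 0.37×0.89×0.2 + 0.21×0.11×0.8 + 0.16×0.11×0.2 = 0.493700
Posterior = 0.069380 / 0.493700 ≈ 0.1405

P(root rot | ¬wilting, underwatering) ≈ 0.1405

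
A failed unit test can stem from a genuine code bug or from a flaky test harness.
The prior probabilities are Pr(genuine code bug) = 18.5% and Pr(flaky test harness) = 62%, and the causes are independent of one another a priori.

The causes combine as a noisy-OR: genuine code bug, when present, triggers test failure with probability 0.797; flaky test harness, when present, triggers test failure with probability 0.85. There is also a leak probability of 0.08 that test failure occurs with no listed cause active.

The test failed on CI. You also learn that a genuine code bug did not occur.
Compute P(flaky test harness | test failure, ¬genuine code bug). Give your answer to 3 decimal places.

P(flaky test harness | test failure, ¬genuine code bug) ≈ 0.946

Under noisy-OR, P(test failure | causes) = 1 − (1−0.08)·∏(1−qᵢ) over the active causes.
Enumerate both values of flaky test harness and weight by the priors:
  P(test failure | ¬genuine code bug) = 0.08·0.38 + 0.862·0.62
        = 0.030400 + 0.534440 = 0.564840
Configurations with flaky test harness contribute 0.534440, so
  P(flaky test harness | test failure, ¬genuine code bug) = 0.534440 / 0.564840 ≈ 0.946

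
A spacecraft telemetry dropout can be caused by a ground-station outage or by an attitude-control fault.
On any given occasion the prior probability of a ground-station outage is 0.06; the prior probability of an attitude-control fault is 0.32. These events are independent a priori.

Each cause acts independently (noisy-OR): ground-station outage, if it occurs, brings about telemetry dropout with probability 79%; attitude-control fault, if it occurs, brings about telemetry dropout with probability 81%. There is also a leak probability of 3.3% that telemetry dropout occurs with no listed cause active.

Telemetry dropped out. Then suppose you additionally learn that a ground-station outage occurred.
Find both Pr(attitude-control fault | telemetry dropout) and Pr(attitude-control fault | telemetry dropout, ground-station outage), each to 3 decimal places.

Pr(attitude-control fault | telemetry dropout) ≈ 0.831; Pr(attitude-control fault | telemetry dropout, ground-station outage) ≈ 0.362

Under noisy-OR, P(telemetry dropout | causes) = 1 − (1−0.033)·∏(1−qᵢ) over the active causes.
Enumerate the 4 (ground-station outage, attitude-control fault) configurations and weight by the priors:
  P(telemetry dropout) = 0.033·0.94·0.68 + 0.81627·0.94·0.32 + 0.79693·0.06·0.68 + 0.961417·0.06·0.32
        = 0.021094 + 0.245534 + 0.032515 + 0.018459 = 0.317602
The terms with attitude-control fault present sum to 0.263993, so
  P(attitude-control fault | telemetry dropout) = 0.263993 / 0.317602 ≈ 0.831

With the extra evidence:
Numerator (weight on configurations with attitude-control fault): 0.961417*0.32 = 0.307653
The normalizing constant is 0.79693*0.68 + 0.961417*0.32 = 0.849565
Posterior = 0.307653 / 0.849565 ≈ 0.362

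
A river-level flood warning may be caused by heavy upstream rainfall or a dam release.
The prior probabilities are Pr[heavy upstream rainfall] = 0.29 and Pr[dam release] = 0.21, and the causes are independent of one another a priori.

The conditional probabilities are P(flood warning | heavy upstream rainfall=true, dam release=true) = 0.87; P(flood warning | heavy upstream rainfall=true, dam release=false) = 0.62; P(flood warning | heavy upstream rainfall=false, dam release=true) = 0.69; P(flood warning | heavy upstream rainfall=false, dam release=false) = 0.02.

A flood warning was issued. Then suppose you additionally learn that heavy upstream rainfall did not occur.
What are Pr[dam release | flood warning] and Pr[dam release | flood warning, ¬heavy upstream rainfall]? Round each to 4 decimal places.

Sum P(flood warning|·) weighted by the priors over the 4 (heavy upstream rainfall, dam release) configurations:
  P(flood warning) = 0.02*0.71*0.79 + 0.69*0.71*0.21 + 0.62*0.29*0.79 + 0.87*0.29*0.21
        = 0.011218 + 0.102879 + 0.142042 + 0.052983 = 0.309122
Configurations with dam release contribute 0.155862, so
  P(dam release | flood warning) = 0.155862 / 0.309122 ≈ 0.5042

With the extra evidence:
Enumerate both values of dam release and weight by the priors:
  P(flood warning | ¬heavy upstream rainfall) = 0.02*0.79 + 0.69*0.21
        = 0.015800 + 0.144900 = 0.160700
Configurations with dam release contribute 0.144900, so
  P(dam release | flood warning, ¬heavy upstream rainfall) = 0.144900 / 0.160700 ≈ 0.9017

Pr[dam release | flood warning] ≈ 0.5042; Pr[dam release | flood warning, ¬heavy upstream rainfall] ≈ 0.9017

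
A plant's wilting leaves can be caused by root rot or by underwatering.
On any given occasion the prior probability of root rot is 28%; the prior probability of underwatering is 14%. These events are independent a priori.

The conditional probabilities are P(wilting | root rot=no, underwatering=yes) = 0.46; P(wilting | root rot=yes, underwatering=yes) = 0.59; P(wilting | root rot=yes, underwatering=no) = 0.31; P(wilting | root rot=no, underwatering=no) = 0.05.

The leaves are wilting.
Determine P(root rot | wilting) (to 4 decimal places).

P(root rot | wilting) ≈ 0.5584

Weight on root rot=true, given the evidence: 0.074648 + 0.023128 = 0.097776
The normalizing constant is 0.05·0.72·0.86 + 0.46·0.72·0.14 + 0.31·0.28·0.86 + 0.59·0.28·0.14 = 0.175104
Posterior = 0.097776 / 0.175104 ≈ 0.5584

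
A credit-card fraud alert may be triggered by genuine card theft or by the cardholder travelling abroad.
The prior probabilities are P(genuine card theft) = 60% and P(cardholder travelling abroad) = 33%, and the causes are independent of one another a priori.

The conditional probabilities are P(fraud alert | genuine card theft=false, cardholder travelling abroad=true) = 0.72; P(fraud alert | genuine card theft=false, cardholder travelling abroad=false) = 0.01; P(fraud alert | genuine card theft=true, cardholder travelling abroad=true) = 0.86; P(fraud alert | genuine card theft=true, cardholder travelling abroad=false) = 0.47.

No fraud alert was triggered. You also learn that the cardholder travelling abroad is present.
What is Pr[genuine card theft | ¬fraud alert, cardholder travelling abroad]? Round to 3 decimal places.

Pr[genuine card theft | ¬fraud alert, cardholder travelling abroad] ≈ 0.429

By total probability over both values of genuine card theft:
  P(¬fraud alert | cardholder travelling abroad) = 0.28×0.4 + 0.14×0.6
        = 0.112000 + 0.084000 = 0.196000
Keeping only the genuine card theft-present terms gives 0.084000, so
  P(genuine card theft | ¬fraud alert, cardholder travelling abroad) = 0.084000 / 0.196000 ≈ 0.429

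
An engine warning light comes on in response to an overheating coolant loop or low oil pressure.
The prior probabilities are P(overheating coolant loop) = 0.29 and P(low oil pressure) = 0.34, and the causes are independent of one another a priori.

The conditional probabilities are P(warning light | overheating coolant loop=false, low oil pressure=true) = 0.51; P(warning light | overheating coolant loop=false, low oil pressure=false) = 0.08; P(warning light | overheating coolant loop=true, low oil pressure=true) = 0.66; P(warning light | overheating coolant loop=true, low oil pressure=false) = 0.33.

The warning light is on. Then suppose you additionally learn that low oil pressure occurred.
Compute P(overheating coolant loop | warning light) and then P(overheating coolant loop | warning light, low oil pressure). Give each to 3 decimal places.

By total probability over the 4 (overheating coolant loop, low oil pressure) configurations:
  P(warning light) = 0.08×0.71×0.66 + 0.51×0.71×0.34 + 0.33×0.29×0.66 + 0.66×0.29×0.34
        = 0.037488 + 0.123114 + 0.063162 + 0.065076 = 0.288840
Configurations with overheating coolant loop contribute 0.128238, so
  P(overheating coolant loop | warning light) = 0.128238 / 0.288840 ≈ 0.444

Now condition on the additional information:
Sum P(warning light|·) weighted by the priors over both values of overheating coolant loop:
  P(warning light | low oil pressure) = 0.51×0.71 + 0.66×0.29
        = 0.362100 + 0.191400 = 0.553500
The terms with overheating coolant loop present sum to 0.191400, so
  P(overheating coolant loop | warning light, low oil pressure) = 0.191400 / 0.553500 ≈ 0.346
Conditioning on low oil pressure lowers the posterior on overheating coolant loop: the classic explaining-away effect in a common-effect structure.

P(overheating coolant loop | warning light) ≈ 0.444; P(overheating coolant loop | warning light, low oil pressure) ≈ 0.346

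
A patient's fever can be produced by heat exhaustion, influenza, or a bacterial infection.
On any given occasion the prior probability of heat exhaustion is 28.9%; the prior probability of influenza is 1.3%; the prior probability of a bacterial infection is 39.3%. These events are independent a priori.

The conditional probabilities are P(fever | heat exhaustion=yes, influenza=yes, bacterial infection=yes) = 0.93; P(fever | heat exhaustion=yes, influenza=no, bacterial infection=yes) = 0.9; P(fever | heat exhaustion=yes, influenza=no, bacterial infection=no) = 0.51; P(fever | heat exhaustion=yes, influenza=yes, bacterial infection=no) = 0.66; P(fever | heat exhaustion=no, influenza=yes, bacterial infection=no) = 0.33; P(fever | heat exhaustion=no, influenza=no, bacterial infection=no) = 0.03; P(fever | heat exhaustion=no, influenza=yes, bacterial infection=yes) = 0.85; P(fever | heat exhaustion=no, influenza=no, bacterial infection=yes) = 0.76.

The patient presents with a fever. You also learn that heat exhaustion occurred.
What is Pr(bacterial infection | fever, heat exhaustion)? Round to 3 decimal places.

Pr(bacterial infection | fever, heat exhaustion) ≈ 0.532

Numerator (weight on configurations with bacterial infection): 0.349102 + 0.004751 = 0.353853
Normalizer over all consistent configurations: 0.51×0.987×0.607 + 0.9×0.987×0.393 + 0.66×0.013×0.607 + 0.93×0.013×0.393 = 0.664607
Posterior = 0.353853 / 0.664607 ≈ 0.532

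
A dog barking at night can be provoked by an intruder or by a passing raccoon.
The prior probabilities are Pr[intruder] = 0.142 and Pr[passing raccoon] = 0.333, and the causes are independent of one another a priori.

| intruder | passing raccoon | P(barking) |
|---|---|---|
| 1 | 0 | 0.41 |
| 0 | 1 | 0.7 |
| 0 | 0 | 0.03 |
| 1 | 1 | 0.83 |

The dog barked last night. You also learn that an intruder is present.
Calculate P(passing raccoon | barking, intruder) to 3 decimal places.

P(passing raccoon | barking, intruder) ≈ 0.503

P(barking | intruder) = 0.41*0.667 + 0.83*0.333 = 0.273470 + 0.276390 = 0.549860
The passing raccoon-present share is 0.83*0.333 = 0.276390.
P(passing raccoon | barking, intruder) = 0.276390 / 0.549860 ≈ 0.503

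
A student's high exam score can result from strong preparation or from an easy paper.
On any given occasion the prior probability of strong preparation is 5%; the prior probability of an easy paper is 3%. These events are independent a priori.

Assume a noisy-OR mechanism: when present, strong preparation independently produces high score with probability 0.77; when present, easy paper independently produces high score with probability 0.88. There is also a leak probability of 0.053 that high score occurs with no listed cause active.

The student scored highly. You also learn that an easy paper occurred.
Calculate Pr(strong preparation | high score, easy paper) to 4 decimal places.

Pr(strong preparation | high score, easy paper) ≈ 0.0547

Under noisy-OR, P(high score | causes) = 1 − (1−0.053)·∏(1−qᵢ) over the active causes.
Sum P(high score|·) weighted by the priors over both values of strong preparation:
  P(high score | easy paper) = 0.88636*0.95 + 0.973863*0.05
        = 0.842042 + 0.048693 = 0.890735
The terms with strong preparation present sum to 0.048693, so
  P(strong preparation | high score, easy paper) = 0.048693 / 0.890735 ≈ 0.0547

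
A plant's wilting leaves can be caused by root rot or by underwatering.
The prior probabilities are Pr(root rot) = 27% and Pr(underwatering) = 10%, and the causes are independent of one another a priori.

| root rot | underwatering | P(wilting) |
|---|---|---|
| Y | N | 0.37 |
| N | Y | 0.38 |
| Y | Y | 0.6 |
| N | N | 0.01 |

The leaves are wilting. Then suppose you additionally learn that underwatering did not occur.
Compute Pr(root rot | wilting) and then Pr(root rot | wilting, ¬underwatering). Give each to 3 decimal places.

Pr(root rot | wilting) ≈ 0.756; Pr(root rot | wilting, ¬underwatering) ≈ 0.932

By total probability over the 4 (root rot, underwatering) configurations:
  P(wilting) = 0.01·0.73·0.9 + 0.38·0.73·0.1 + 0.37·0.27·0.9 + 0.6·0.27·0.1
        = 0.006570 + 0.027740 + 0.089910 + 0.016200 = 0.140420
Configurations with root rot contribute 0.106110, so
  P(root rot | wilting) = 0.106110 / 0.140420 ≈ 0.756

Now condition on the additional information:
Sum P(wilting|·) weighted by the priors over both values of root rot:
  P(wilting | ¬underwatering) = 0.01*0.73 + 0.37*0.27
        = 0.007300 + 0.099900 = 0.107200
Configurations with root rot contribute 0.099900, so
  P(root rot | wilting, ¬underwatering) = 0.099900 / 0.107200 ≈ 0.932
Ruling out underwatering raises the posterior on root rot — the flip side of explaining away.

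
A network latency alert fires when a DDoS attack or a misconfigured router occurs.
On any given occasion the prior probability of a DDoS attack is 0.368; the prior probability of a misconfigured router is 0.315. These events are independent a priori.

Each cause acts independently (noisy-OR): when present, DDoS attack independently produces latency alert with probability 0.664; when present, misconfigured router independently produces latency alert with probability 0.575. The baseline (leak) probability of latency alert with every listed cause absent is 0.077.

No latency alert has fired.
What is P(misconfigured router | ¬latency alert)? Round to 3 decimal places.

Under noisy-OR, P(latency alert | causes) = 1 − (1−0.077)·∏(1−qᵢ) over the active causes.
By total probability over the 4 (DDoS attack, misconfigured router) configurations:
  P(¬latency alert) = 0.923×0.632×0.685 + 0.392275×0.632×0.315 + 0.310128×0.368×0.685 + 0.131804×0.368×0.315
        = 0.399585 + 0.078094 + 0.078177 + 0.015279 = 0.571135
Configurations with misconfigured router contribute 0.093373, so
  P(misconfigured router | ¬latency alert) = 0.093373 / 0.571135 ≈ 0.163

P(misconfigured router | ¬latency alert) ≈ 0.163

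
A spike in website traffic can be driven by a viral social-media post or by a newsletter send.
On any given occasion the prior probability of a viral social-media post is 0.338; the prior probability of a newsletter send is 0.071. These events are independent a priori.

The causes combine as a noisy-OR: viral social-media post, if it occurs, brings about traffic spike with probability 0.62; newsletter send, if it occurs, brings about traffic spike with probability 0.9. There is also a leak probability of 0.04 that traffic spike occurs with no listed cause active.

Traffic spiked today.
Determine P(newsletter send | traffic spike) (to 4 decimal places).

P(newsletter send | traffic spike) ≈ 0.2265

Under noisy-OR, P(traffic spike | causes) = 1 − (1−0.04)·∏(1−qᵢ) over the active causes.
Enumerate the 4 (viral social-media post, newsletter send) configurations and weight by the priors:
  P(traffic spike) = 0.04*0.662*0.929 + 0.904*0.662*0.071 + 0.6352*0.338*0.929 + 0.96352*0.338*0.071
        = 0.024600 + 0.042490 + 0.199454 + 0.023123 = 0.289667
Configurations with newsletter send contribute 0.065613, so
  P(newsletter send | traffic spike) = 0.065613 / 0.289667 ≈ 0.2265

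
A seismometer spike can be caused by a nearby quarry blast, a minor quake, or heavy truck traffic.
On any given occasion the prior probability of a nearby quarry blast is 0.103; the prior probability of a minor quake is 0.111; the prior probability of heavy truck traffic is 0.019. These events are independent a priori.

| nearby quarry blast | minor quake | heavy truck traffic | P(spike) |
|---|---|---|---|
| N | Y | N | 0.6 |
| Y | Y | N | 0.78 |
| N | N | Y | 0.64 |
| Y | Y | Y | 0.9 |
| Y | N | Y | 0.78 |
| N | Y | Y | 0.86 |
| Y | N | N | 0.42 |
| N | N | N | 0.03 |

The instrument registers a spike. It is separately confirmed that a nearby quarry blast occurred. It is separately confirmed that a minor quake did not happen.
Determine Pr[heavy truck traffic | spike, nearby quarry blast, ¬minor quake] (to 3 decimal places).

For the numerator, keep only heavy truck traffic=true terms: 0.78·0.019 = 0.014820
Denominator P(spike | nearby quarry blast, ¬minor quake): 0.42·0.981 + 0.78·0.019 = 0.426840
P(heavy truck traffic | spike, nearby quarry blast, ¬minor quake) = 0.014820/0.426840 ≈ 0.035

Pr[heavy truck traffic | spike, nearby quarry blast, ¬minor quake] ≈ 0.035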